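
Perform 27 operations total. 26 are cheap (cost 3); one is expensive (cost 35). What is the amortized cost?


Formula: Amortized cost = Total cost / Operations
Total cost = (26 * 3) + (1 * 35)
Total cost = 78 + 35 = 113
Amortized = 113 / 27 = 4.1852

4.1852


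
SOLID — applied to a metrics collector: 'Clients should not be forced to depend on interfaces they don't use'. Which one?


This describes the Interface Segregation Principle (ISP)

Interface Segregation Principle (ISP)


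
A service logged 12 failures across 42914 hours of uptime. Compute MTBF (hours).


Formula: MTBF = Total operating time / Number of failures
MTBF = 42914 / 12
MTBF = 3576.17 hours

3576.17 hours


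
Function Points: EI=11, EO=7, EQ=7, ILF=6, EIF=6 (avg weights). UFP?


UFP = EI*4 + EO*5 + EQ*4 + ILF*10 + EIF*7
UFP = 11*4 + 7*5 + 7*4 + 6*10 + 6*7
UFP = 44 + 35 + 28 + 60 + 42
UFP = 209

209


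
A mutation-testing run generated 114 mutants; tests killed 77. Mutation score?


Mutation score = killed / total * 100
Mutation score = 77 / 114 * 100
Mutation score = 67.54%

67.54%


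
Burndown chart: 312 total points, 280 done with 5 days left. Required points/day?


Formula: Required rate = Remaining points / Days left
Remaining = 312 - 280 = 32 points
Required rate = 32 / 5 = 6.4 points/day

6.4 points/day


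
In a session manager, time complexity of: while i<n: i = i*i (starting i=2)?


Reasoning: squaring drives double-exponential growth; iterations ~ log log n
Complexity: O(log log n)

O(log log n)


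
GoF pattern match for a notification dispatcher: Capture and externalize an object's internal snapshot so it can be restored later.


This matches the Memento pattern

Memento


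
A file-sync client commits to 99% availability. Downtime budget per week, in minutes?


Formula: allowed downtime = period * (100 - SLA) / 100
Period (week) = 10080 minutes
Unavailability fraction = (100 - 99.0) / 100
Allowed downtime = 10080 * (100 - 99.0) / 100
Allowed downtime = 100.8 minutes

100.8 minutes


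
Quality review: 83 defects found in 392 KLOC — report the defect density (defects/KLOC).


Defect density = defects / KLOC
Defect density = 83 / 392
Defect density = 0.212 defects/KLOC

0.212 defects/KLOC


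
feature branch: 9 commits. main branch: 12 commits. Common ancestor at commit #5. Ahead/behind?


Common ancestor: commit #5
feature commits after divergence: 9 - 5 = 4
main commits after divergence: 12 - 5 = 7
feature is 4 commits ahead of main
main is 7 commits ahead of feature

feature ahead: 4, main ahead: 7


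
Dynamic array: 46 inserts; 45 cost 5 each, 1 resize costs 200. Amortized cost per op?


Formula: Amortized cost = Total cost / Operations
Total cost = (45 * 5) + (1 * 200)
Total cost = 225 + 200 = 425
Amortized = 425 / 46 = 9.2391

9.2391


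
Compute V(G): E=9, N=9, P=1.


Formula: V(G) = E - N + 2P
V(G) = 9 - 9 + 2*1
V(G) = 0 + 2
V(G) = 2

2


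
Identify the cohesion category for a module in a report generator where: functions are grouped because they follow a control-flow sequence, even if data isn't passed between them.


Reasoning: Grouped by order of execution within a routine, not by data flow
Type: Procedural cohesion

Procedural cohesion


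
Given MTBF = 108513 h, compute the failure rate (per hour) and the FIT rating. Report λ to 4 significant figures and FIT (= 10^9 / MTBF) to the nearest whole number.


Formula: λ = 1 / MTBF; FIT = λ × 1e9 = 1e9 / MTBF
λ = 1 / 108513 ≈ 9.215e-06 failures/hour
FIT = 1e9 / 108513 ≈ 9215 failures per 1e9 hours (nearest whole number)

λ = 9.215e-06 /h, FIT = 9215


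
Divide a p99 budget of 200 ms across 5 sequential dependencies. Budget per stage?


Formula: per_stage = total_budget / stages
per_stage = 200 / 5
per_stage = 40.0 ms

40.0 ms


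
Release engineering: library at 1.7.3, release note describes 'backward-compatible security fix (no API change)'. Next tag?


Current: 1.7.3
Change category: 'backward-compatible security fix (no API change)' → patch bump
SemVer rule: patch bump → increment PATCH (MAJOR and MINOR unchanged)
New: 1.7.4

1.7.4


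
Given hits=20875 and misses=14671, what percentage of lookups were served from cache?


Formula: hit rate = hits / (hits + misses) * 100
hit rate = 20875 / (20875 + 14671) * 100
hit rate = 20875 / 35546 * 100
hit rate = 58.73%

58.73%


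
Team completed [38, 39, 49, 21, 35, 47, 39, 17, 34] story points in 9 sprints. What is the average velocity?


Formula: Avg velocity = Total points / Number of sprints
Points: [38, 39, 49, 21, 35, 47, 39, 17, 34]
Sum = 38 + 39 + 49 + 21 + 35 + 47 + 39 + 17 + 34 = 319
Avg velocity = 319 / 9 = 35.44 points/sprint

35.44 points/sprint


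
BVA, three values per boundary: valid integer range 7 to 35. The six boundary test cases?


Range: [7, 35]
Boundaries: just below min, min, min+1, max-1, max, just above max
Values: [6, 7, 8, 34, 35, 36]

[6, 7, 8, 34, 35, 36]


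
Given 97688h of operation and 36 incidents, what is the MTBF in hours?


Formula: MTBF = Total operating time / Number of failures
MTBF = 97688 / 36
MTBF = 2713.56 hours

2713.56 hours


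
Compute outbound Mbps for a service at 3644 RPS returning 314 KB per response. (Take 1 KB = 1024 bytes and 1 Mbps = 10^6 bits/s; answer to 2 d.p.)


Formula: Mbps = payload_bytes * RPS * 8 / 1e6
Payload per request = 314 KB = 314 * 1024 = 321536 bytes
Total bytes/sec = 321536 * 3644 = 1171677184
Total bits/sec = 1171677184 * 8 = 9373417472
Mbps = 9373417472 / 1e6 = 9373.42

9373.42 Mbps


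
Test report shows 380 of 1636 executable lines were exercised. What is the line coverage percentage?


Coverage = covered / total * 100
Coverage = 380 / 1636 * 100
Coverage = 23.23%

23.23%


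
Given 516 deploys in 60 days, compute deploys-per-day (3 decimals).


Formula: deployments per day = releases / days
= 516 / 60
= 8.6 deploys/day
(equivalently, 60.2 deploys/week)

8.6 deploys/day


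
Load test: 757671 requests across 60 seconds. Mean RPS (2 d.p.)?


Formula: throughput = requests / seconds
throughput = 757671 / 60
throughput = 12627.85 requests/second

12627.85 requests/second


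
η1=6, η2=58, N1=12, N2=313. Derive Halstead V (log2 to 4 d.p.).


Formula: V = N * log2(η), where N = N1 + N2 and η = η1 + η2
η = 6 + 58 = 64
N = 12 + 313 = 325
log2(64) ≈ 6.0000
V = 325 * 6.0000 = 1950.00

1950.00


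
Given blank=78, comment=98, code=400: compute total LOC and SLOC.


Total LOC = blank + comment + code
Total LOC = 78 + 98 + 400 = 576
SLOC (source only) = code = 400

Total LOC: 576, SLOC: 400


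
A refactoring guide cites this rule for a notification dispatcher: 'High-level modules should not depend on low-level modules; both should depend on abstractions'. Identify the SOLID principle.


This describes the Dependency Inversion Principle (DIP)

Dependency Inversion Principle (DIP)


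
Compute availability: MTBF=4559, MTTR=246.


Availability = MTBF / (MTBF + MTTR)
Availability = 4559 / (4559 + 246)
Availability = 4559 / 4805
Availability = 94.8803%

94.8803%


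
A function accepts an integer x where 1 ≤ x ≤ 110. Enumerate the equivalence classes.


Valid range: [1, 110]
Class 1: x < 1 — invalid
Class 2: 1 ≤ x ≤ 110 — valid
Class 3: x > 110 — invalid
Total equivalence classes: 3

3 equivalence classes


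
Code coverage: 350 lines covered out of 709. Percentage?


Coverage = covered / total * 100
Coverage = 350 / 709 * 100
Coverage = 49.37%

49.37%


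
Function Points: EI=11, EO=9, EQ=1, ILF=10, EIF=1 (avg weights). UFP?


UFP = EI*4 + EO*5 + EQ*4 + ILF*10 + EIF*7
UFP = 11*4 + 9*5 + 1*4 + 10*10 + 1*7
UFP = 44 + 45 + 4 + 100 + 7
UFP = 200

200


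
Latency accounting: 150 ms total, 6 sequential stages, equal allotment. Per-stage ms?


Formula: per_stage = total_budget / stages
per_stage = 150 / 6
per_stage = 25.0 ms

25.0 ms


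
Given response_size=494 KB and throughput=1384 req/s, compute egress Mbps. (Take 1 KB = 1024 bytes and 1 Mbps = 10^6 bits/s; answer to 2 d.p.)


Formula: Mbps = payload_bytes * RPS * 8 / 1e6
Payload per request = 494 KB = 494 * 1024 = 505856 bytes
Total bytes/sec = 505856 * 1384 = 700104704
Total bits/sec = 700104704 * 8 = 5600837632
Mbps = 5600837632 / 1e6 = 5600.84

5600.84 Mbps


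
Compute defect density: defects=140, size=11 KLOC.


Defect density = defects / KLOC
Defect density = 140 / 11
Defect density = 12.727 defects/KLOC

12.727 defects/KLOC


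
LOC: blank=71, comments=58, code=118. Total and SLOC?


Total LOC = blank + comment + code
Total LOC = 71 + 58 + 118 = 247
SLOC (source only) = code = 118

Total LOC: 247, SLOC: 118


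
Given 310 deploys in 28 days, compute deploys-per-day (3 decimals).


Formula: deployments per day = releases / days
= 310 / 28
= 11.071 deploys/day
(equivalently, 77.5 deploys/week)

11.071 deploys/day


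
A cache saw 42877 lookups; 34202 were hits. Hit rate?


Formula: hit rate = hits / (hits + misses) * 100
hit rate = 34202 / (34202 + 8675) * 100
hit rate = 34202 / 42877 * 100
hit rate = 79.77%

79.77%


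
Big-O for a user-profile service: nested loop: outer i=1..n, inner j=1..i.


Reasoning: triangle: n(n+1)/2 ~ n^2/2
Complexity: O(n^2)

O(n^2)


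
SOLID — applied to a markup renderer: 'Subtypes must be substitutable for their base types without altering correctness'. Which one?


This describes the Liskov Substitution Principle (LSP)

Liskov Substitution Principle (LSP)


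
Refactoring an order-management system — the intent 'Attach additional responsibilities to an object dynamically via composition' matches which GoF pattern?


This matches the Decorator pattern

Decorator


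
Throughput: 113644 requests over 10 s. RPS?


Formula: throughput = requests / seconds
throughput = 113644 / 10
throughput = 11364.4 requests/second

11364.4 requests/second


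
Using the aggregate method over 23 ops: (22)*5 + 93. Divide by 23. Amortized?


Formula: Amortized cost = Total cost / Operations
Total cost = (22 * 5) + (1 * 93)
Total cost = 110 + 93 = 203
Amortized = 203 / 23 = 8.8261

8.8261


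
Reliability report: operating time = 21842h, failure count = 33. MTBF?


Formula: MTBF = Total operating time / Number of failures
MTBF = 21842 / 33
MTBF = 661.88 hours

661.88 hours


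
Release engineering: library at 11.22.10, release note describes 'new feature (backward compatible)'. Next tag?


Current: 11.22.10
Change category: 'new feature (backward compatible)' → minor bump
SemVer rule: minor bump → increment MINOR, reset PATCH to 0 (MAJOR unchanged)
New: 11.23.0

11.23.0


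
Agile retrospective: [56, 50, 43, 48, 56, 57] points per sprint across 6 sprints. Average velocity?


Formula: Avg velocity = Total points / Number of sprints
Points: [56, 50, 43, 48, 56, 57]
Sum = 56 + 50 + 43 + 48 + 56 + 57 = 310
Avg velocity = 310 / 6 = 51.67 points/sprint

51.67 points/sprint


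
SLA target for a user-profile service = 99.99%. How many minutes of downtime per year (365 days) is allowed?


Formula: allowed downtime = period * (100 - SLA) / 100
Period (year (365 days)) = 525600 minutes
Unavailability fraction = (100 - 99.99) / 100
Allowed downtime = 525600 * (100 - 99.99) / 100
Allowed downtime = 52.56 minutes

52.56 minutes


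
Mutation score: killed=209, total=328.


Mutation score = killed / total * 100
Mutation score = 209 / 328 * 100
Mutation score = 63.72%

63.72%


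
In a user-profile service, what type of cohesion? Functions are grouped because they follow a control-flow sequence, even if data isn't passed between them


Reasoning: Grouped by order of execution within a routine, not by data flow
Type: Procedural cohesion

Procedural cohesion


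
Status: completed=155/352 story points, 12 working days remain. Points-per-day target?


Formula: Required rate = Remaining points / Days left
Remaining = 352 - 155 = 197 points
Required rate = 197 / 12 = 16.42 points/day

16.42 points/day


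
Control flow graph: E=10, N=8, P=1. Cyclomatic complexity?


Formula: V(G) = E - N + 2P
V(G) = 10 - 8 + 2*1
V(G) = 2 + 2
V(G) = 4

4


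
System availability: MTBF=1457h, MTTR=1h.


Availability = MTBF / (MTBF + MTTR)
Availability = 1457 / (1457 + 1)
Availability = 1457 / 1458
Availability = 99.9314%

99.9314%


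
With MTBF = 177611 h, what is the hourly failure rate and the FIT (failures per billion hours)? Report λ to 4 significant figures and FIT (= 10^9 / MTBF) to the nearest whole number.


Formula: λ = 1 / MTBF; FIT = λ × 1e9 = 1e9 / MTBF
λ = 1 / 177611 ≈ 5.630e-06 failures/hour
FIT = 1e9 / 177611 ≈ 5630 failures per 1e9 hours (nearest whole number)

λ = 5.630e-06 /h, FIT = 5630


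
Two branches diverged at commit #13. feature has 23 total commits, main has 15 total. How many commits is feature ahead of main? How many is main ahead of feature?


Common ancestor: commit #13
feature commits after divergence: 23 - 13 = 10
main commits after divergence: 15 - 13 = 2
feature is 10 commits ahead of main
main is 2 commits ahead of feature

feature ahead: 10, main ahead: 2


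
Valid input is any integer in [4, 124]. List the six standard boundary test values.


Range: [4, 124]
Boundaries: just below min, min, min+1, max-1, max, just above max
Values: [3, 4, 5, 123, 124, 125]

[3, 4, 5, 123, 124, 125]


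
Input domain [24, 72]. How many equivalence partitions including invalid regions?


Valid range: [24, 72]
Class 1: x < 24 — invalid
Class 2: 24 ≤ x ≤ 72 — valid
Class 3: x > 72 — invalid
Total equivalence classes: 3

3 equivalence classes


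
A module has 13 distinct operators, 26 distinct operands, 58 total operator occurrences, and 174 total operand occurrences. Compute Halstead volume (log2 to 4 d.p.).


Formula: V = N * log2(η), where N = N1 + N2 and η = η1 + η2
η = 13 + 26 = 39
N = 58 + 174 = 232
log2(39) ≈ 5.2854
V = 232 * 5.2854 = 1226.21

1226.21


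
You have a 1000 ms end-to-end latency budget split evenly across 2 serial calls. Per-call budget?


Formula: per_stage = total_budget / stages
per_stage = 1000 / 2
per_stage = 500.0 ms

500.0 ms


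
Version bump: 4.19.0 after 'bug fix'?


Current: 4.19.0
Change category: 'bug fix' → patch bump
SemVer rule: patch bump → increment PATCH (MAJOR and MINOR unchanged)
New: 4.19.1

4.19.1


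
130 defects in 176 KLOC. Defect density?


Defect density = defects / KLOC
Defect density = 130 / 176
Defect density = 0.739 defects/KLOC

0.739 defects/KLOC


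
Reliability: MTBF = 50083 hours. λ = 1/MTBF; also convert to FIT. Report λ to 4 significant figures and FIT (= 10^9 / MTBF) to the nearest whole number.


Formula: λ = 1 / MTBF; FIT = λ × 1e9 = 1e9 / MTBF
λ = 1 / 50083 ≈ 1.997e-05 failures/hour
FIT = 1e9 / 50083 ≈ 19967 failures per 1e9 hours (nearest whole number)

λ = 1.997e-05 /h, FIT = 19967


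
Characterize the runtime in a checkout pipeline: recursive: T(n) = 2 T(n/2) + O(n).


Reasoning: master theorem case 2 (merge-sort recurrence)
Complexity: O(n log n)

O(n log n)


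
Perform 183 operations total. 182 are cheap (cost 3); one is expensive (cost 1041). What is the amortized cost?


Formula: Amortized cost = Total cost / Operations
Total cost = (182 * 3) + (1 * 1041)
Total cost = 546 + 1041 = 1587
Amortized = 1587 / 183 = 8.6721

8.6721


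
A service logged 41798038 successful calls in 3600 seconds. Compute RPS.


Formula: throughput = requests / seconds
throughput = 41798038 / 3600
throughput = 11610.57 requests/second

11610.57 requests/second


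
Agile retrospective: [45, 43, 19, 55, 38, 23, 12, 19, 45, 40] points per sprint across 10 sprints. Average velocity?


Formula: Avg velocity = Total points / Number of sprints
Points: [45, 43, 19, 55, 38, 23, 12, 19, 45, 40]
Sum = 45 + 43 + 19 + 55 + 38 + 23 + 12 + 19 + 45 + 40 = 339
Avg velocity = 339 / 10 = 33.9 points/sprint

33.9 points/sprint


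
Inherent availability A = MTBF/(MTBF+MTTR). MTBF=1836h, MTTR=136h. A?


Availability = MTBF / (MTBF + MTTR)
Availability = 1836 / (1836 + 136)
Availability = 1836 / 1972
Availability = 93.1034%

93.1034%


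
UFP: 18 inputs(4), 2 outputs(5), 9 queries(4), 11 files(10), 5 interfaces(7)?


UFP = EI*4 + EO*5 + EQ*4 + ILF*10 + EIF*7
UFP = 18*4 + 2*5 + 9*4 + 11*10 + 5*7
UFP = 72 + 10 + 36 + 110 + 35
UFP = 263

263


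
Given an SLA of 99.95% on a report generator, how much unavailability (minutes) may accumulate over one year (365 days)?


Formula: allowed downtime = period * (100 - SLA) / 100
Period (year (365 days)) = 525600 minutes
Unavailability fraction = (100 - 99.95) / 100
Allowed downtime = 525600 * (100 - 99.95) / 100
Allowed downtime = 262.8 minutes

262.8 minutes


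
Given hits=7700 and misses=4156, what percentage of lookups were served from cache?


Formula: hit rate = hits / (hits + misses) * 100
hit rate = 7700 / (7700 + 4156) * 100
hit rate = 7700 / 11856 * 100
hit rate = 64.95%

64.95%


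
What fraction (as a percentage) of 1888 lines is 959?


Coverage = covered / total * 100
Coverage = 959 / 1888 * 100
Coverage = 50.79%

50.79%


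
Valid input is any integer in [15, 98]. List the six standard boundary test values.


Range: [15, 98]
Boundaries: just below min, min, min+1, max-1, max, just above max
Values: [14, 15, 16, 97, 98, 99]

[14, 15, 16, 97, 98, 99]


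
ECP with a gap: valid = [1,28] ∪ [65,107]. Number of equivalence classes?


Valid ranges: [1,28] and [65,107]
Class 1: x < 1 — invalid
Class 2: 1 ≤ x ≤ 28 — valid
Class 3: 28 < x < 65 — invalid (gap between ranges)
Class 4: 65 ≤ x ≤ 107 — valid
Class 5: x > 107 — invalid
Total equivalence classes: 5

5 equivalence classes


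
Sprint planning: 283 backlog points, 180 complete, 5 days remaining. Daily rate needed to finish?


Formula: Required rate = Remaining points / Days left
Remaining = 283 - 180 = 103 points
Required rate = 103 / 5 = 20.6 points/day

20.6 points/day


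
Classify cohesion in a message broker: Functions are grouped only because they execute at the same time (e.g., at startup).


Reasoning: Related by timing only
Type: Temporal cohesion

Temporal cohesion


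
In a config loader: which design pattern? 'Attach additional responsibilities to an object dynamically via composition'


This matches the Decorator pattern

Decorator


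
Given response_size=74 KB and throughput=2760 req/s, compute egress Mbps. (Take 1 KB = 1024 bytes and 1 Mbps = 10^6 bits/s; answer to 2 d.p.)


Formula: Mbps = payload_bytes * RPS * 8 / 1e6
Payload per request = 74 KB = 74 * 1024 = 75776 bytes
Total bytes/sec = 75776 * 2760 = 209141760
Total bits/sec = 209141760 * 8 = 1673134080
Mbps = 1673134080 / 1e6 = 1673.13

1673.13 Mbps


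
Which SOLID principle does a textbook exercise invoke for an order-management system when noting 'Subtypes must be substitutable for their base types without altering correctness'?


This describes the Liskov Substitution Principle (LSP)

Liskov Substitution Principle (LSP)


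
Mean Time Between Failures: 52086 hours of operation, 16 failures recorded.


Formula: MTBF = Total operating time / Number of failures
MTBF = 52086 / 16
MTBF = 3255.38 hours

3255.38 hours


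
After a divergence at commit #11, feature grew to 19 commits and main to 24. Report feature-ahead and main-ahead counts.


Common ancestor: commit #11
feature commits after divergence: 19 - 11 = 8
main commits after divergence: 24 - 11 = 13
feature is 8 commits ahead of main
main is 13 commits ahead of feature

feature ahead: 8, main ahead: 13


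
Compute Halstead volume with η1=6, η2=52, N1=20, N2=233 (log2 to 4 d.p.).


Formula: V = N * log2(η), where N = N1 + N2 and η = η1 + η2
η = 6 + 52 = 58
N = 20 + 233 = 253
log2(58) ≈ 5.8580
V = 253 * 5.8580 = 1482.07

1482.07


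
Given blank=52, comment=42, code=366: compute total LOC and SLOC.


Total LOC = blank + comment + code
Total LOC = 52 + 42 + 366 = 460
SLOC (source only) = code = 366

Total LOC: 460, SLOC: 366


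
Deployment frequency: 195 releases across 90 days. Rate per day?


Formula: deployments per day = releases / days
= 195 / 90
= 2.167 deploys/day
(equivalently, 15.17 deploys/week)

2.167 deploys/day


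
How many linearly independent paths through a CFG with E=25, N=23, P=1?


Formula: V(G) = E - N + 2P
V(G) = 25 - 23 + 2*1
V(G) = 2 + 2
V(G) = 4

4


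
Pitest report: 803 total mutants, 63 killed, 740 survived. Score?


Mutation score = killed / total * 100
Mutation score = 63 / 803 * 100
Mutation score = 7.85%

7.85%


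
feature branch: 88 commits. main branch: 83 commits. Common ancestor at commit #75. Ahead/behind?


Common ancestor: commit #75
feature commits after divergence: 88 - 75 = 13
main commits after divergence: 83 - 75 = 8
feature is 13 commits ahead of main
main is 8 commits ahead of feature

feature ahead: 13, main ahead: 8


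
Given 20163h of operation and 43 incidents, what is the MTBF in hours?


Formula: MTBF = Total operating time / Number of failures
MTBF = 20163 / 43
MTBF = 468.91 hours

468.91 hours


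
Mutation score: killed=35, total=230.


Mutation score = killed / total * 100
Mutation score = 35 / 230 * 100
Mutation score = 15.22%

15.22%


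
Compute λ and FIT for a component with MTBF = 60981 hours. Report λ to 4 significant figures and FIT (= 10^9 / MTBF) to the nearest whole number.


Formula: λ = 1 / MTBF; FIT = λ × 1e9 = 1e9 / MTBF
λ = 1 / 60981 ≈ 1.640e-05 failures/hour
FIT = 1e9 / 60981 ≈ 16399 failures per 1e9 hours (nearest whole number)

λ = 1.640e-05 /h, FIT = 16399


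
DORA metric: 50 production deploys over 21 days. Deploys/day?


Formula: deployments per day = releases / days
= 50 / 21
= 2.381 deploys/day
(equivalently, 16.67 deploys/week)

2.381 deploys/day


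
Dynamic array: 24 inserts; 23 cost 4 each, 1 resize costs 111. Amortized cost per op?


Formula: Amortized cost = Total cost / Operations
Total cost = (23 * 4) + (1 * 111)
Total cost = 92 + 111 = 203
Amortized = 203 / 24 = 8.4583

8.4583


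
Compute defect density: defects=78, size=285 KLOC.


Defect density = defects / KLOC
Defect density = 78 / 285
Defect density = 0.274 defects/KLOC

0.274 defects/KLOC


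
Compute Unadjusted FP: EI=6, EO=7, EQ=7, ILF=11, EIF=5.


UFP = EI*4 + EO*5 + EQ*4 + ILF*10 + EIF*7
UFP = 6*4 + 7*5 + 7*4 + 11*10 + 5*7
UFP = 24 + 35 + 28 + 110 + 35
UFP = 232

232


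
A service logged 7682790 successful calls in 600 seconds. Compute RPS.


Formula: throughput = requests / seconds
throughput = 7682790 / 600
throughput = 12804.65 requests/second

12804.65 requests/second


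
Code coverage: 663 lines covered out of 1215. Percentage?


Coverage = covered / total * 100
Coverage = 663 / 1215 * 100
Coverage = 54.57%

54.57%


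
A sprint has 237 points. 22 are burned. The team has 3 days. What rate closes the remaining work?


Formula: Required rate = Remaining points / Days left
Remaining = 237 - 22 = 215 points
Required rate = 215 / 3 = 71.67 points/day

71.67 points/day


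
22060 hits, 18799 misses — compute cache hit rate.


Formula: hit rate = hits / (hits + misses) * 100
hit rate = 22060 / (22060 + 18799) * 100
hit rate = 22060 / 40859 * 100
hit rate = 53.99%

53.99%


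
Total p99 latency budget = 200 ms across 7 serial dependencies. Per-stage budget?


Formula: per_stage = total_budget / stages
per_stage = 200 / 7
per_stage = 28.57 ms

28.57 ms


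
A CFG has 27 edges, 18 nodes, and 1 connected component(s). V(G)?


Formula: V(G) = E - N + 2P
V(G) = 27 - 18 + 2*1
V(G) = 9 + 2
V(G) = 11

11


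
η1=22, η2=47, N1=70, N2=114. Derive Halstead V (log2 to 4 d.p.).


Formula: V = N * log2(η), where N = N1 + N2 and η = η1 + η2
η = 22 + 47 = 69
N = 70 + 114 = 184
log2(69) ≈ 6.1085
V = 184 * 6.1085 = 1123.96

1123.96


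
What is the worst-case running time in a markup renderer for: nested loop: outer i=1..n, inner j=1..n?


Reasoning: n iterations times n iterations
Complexity: O(n^2)

O(n^2)


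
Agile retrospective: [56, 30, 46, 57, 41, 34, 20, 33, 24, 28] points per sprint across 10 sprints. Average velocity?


Formula: Avg velocity = Total points / Number of sprints
Points: [56, 30, 46, 57, 41, 34, 20, 33, 24, 28]
Sum = 56 + 30 + 46 + 57 + 41 + 34 + 20 + 33 + 24 + 28 = 369
Avg velocity = 369 / 10 = 36.9 points/sprint

36.9 points/sprint


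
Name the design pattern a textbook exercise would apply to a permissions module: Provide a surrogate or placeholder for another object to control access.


This matches the Proxy pattern

Proxy


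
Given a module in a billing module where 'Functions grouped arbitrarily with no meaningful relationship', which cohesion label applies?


Reasoning: Worst: random grouping
Type: Coincidental cohesion

Coincidental cohesion


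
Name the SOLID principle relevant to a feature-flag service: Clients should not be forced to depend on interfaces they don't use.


This describes the Interface Segregation Principle (ISP)

Interface Segregation Principle (ISP)


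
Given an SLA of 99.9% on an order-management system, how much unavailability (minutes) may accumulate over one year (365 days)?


Formula: allowed downtime = period * (100 - SLA) / 100
Period (year (365 days)) = 525600 minutes
Unavailability fraction = (100 - 99.9) / 100
Allowed downtime = 525600 * (100 - 99.9) / 100
Allowed downtime = 525.6 minutes

525.6 minutes


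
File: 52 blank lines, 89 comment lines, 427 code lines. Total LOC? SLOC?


Total LOC = blank + comment + code
Total LOC = 52 + 89 + 427 = 568
SLOC (source only) = code = 427

Total LOC: 568, SLOC: 427


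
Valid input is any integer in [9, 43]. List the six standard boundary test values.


Range: [9, 43]
Boundaries: just below min, min, min+1, max-1, max, just above max
Values: [8, 9, 10, 42, 43, 44]

[8, 9, 10, 42, 43, 44]


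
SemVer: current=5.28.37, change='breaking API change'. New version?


Current: 5.28.37
Change category: 'breaking API change' → major bump
SemVer rule: major bump → increment MAJOR, reset MINOR and PATCH to 0
New: 6.0.0

6.0.0


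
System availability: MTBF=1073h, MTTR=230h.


Availability = MTBF / (MTBF + MTTR)
Availability = 1073 / (1073 + 230)
Availability = 1073 / 1303
Availability = 82.3484%

82.3484%


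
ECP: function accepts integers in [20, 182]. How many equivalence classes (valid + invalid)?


Valid range: [20, 182]
Class 1: x < 20 — invalid
Class 2: 20 ≤ x ≤ 182 — valid
Class 3: x > 182 — invalid
Total equivalence classes: 3

3 equivalence classes


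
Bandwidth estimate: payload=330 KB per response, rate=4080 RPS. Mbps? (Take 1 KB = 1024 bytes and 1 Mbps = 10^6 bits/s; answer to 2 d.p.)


Formula: Mbps = payload_bytes * RPS * 8 / 1e6
Payload per request = 330 KB = 330 * 1024 = 337920 bytes
Total bytes/sec = 337920 * 4080 = 1378713600
Total bits/sec = 1378713600 * 8 = 11029708800
Mbps = 11029708800 / 1e6 = 11029.71

11029.71 Mbps


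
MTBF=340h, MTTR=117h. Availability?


Availability = MTBF / (MTBF + MTTR)
Availability = 340 / (340 + 117)
Availability = 340 / 457
Availability = 74.3982%

74.3982%


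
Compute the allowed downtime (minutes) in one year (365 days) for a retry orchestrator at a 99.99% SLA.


Formula: allowed downtime = period * (100 - SLA) / 100
Period (year (365 days)) = 525600 minutes
Unavailability fraction = (100 - 99.99) / 100
Allowed downtime = 525600 * (100 - 99.99) / 100
Allowed downtime = 52.56 minutes

52.56 minutes


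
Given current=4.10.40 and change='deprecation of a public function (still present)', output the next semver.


Current: 4.10.40
Change category: 'deprecation of a public function (still present)' → minor bump
SemVer rule: minor bump → increment MINOR, reset PATCH to 0 (MAJOR unchanged)
New: 4.11.0

4.11.0


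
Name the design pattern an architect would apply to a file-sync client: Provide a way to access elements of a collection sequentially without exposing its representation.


This matches the Iterator pattern

Iterator


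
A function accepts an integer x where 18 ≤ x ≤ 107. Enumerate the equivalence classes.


Valid range: [18, 107]
Class 1: x < 18 — invalid
Class 2: 18 ≤ x ≤ 107 — valid
Class 3: x > 107 — invalid
Total equivalence classes: 3

3 equivalence classes


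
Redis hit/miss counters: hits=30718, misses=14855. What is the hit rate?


Formula: hit rate = hits / (hits + misses) * 100
hit rate = 30718 / (30718 + 14855) * 100
hit rate = 30718 / 45573 * 100
hit rate = 67.4%

67.4%


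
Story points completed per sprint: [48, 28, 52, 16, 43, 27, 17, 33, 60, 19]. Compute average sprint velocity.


Formula: Avg velocity = Total points / Number of sprints
Points: [48, 28, 52, 16, 43, 27, 17, 33, 60, 19]
Sum = 48 + 28 + 52 + 16 + 43 + 27 + 17 + 33 + 60 + 19 = 343
Avg velocity = 343 / 10 = 34.3 points/sprint

34.3 points/sprint


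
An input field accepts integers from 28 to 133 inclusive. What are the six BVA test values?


Range: [28, 133]
Boundaries: just below min, min, min+1, max-1, max, just above max
Values: [27, 28, 29, 132, 133, 134]

[27, 28, 29, 132, 133, 134]


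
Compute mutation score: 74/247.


Mutation score = killed / total * 100
Mutation score = 74 / 247 * 100
Mutation score = 29.96%

29.96%


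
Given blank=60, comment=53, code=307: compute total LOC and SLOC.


Total LOC = blank + comment + code
Total LOC = 60 + 53 + 307 = 420
SLOC (source only) = code = 307

Total LOC: 420, SLOC: 307


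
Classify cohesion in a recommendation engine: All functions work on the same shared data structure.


Reasoning: Functions share data
Type: Communicational cohesion

Communicational cohesion


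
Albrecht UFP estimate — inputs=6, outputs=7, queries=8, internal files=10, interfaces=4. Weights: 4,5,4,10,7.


UFP = EI*4 + EO*5 + EQ*4 + ILF*10 + EIF*7
UFP = 6*4 + 7*5 + 8*4 + 10*10 + 4*7
UFP = 24 + 35 + 32 + 100 + 28
UFP = 219

219


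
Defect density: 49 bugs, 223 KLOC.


Defect density = defects / KLOC
Defect density = 49 / 223
Defect density = 0.22 defects/KLOC

0.22 defects/KLOC


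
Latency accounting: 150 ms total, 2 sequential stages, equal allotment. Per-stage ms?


Formula: per_stage = total_budget / stages
per_stage = 150 / 2
per_stage = 75.0 ms

75.0 ms


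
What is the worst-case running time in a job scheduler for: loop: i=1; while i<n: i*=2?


Reasoning: i doubles each step so iterations are log2(n)
Complexity: O(log n)

O(log n)


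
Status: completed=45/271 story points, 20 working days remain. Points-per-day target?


Formula: Required rate = Remaining points / Days left
Remaining = 271 - 45 = 226 points
Required rate = 226 / 20 = 11.3 points/day

11.3 points/day


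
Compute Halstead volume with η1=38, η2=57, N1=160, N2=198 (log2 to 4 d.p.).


Formula: V = N * log2(η), where N = N1 + N2 and η = η1 + η2
η = 38 + 57 = 95
N = 160 + 198 = 358
log2(95) ≈ 6.5699
V = 358 * 6.5699 = 2352.02

2352.02


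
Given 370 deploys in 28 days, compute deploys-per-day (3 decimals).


Formula: deployments per day = releases / days
= 370 / 28
= 13.214 deploys/day
(equivalently, 92.5 deploys/week)

13.214 deploys/day


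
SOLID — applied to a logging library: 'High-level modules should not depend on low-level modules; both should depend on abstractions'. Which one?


This describes the Dependency Inversion Principle (DIP)

Dependency Inversion Principle (DIP)


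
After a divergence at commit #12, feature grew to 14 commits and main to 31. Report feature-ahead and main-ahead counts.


Common ancestor: commit #12
feature commits after divergence: 14 - 12 = 2
main commits after divergence: 31 - 12 = 19
feature is 2 commits ahead of main
main is 19 commits ahead of feature

feature ahead: 2, main ahead: 19


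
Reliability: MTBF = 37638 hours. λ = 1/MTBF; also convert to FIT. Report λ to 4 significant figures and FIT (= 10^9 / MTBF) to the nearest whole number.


Formula: λ = 1 / MTBF; FIT = λ × 1e9 = 1e9 / MTBF
λ = 1 / 37638 ≈ 2.657e-05 failures/hour
FIT = 1e9 / 37638 ≈ 26569 failures per 1e9 hours (nearest whole number)

λ = 2.657e-05 /h, FIT = 26569


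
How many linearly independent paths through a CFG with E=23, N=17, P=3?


Formula: V(G) = E - N + 2P
V(G) = 23 - 17 + 2*3
V(G) = 6 + 6
V(G) = 12

12


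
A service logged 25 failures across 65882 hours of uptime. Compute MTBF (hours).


Formula: MTBF = Total operating time / Number of failures
MTBF = 65882 / 25
MTBF = 2635.28 hours

2635.28 hours


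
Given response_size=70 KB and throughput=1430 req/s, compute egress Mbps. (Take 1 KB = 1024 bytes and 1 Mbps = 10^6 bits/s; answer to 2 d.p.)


Formula: Mbps = payload_bytes * RPS * 8 / 1e6
Payload per request = 70 KB = 70 * 1024 = 71680 bytes
Total bytes/sec = 71680 * 1430 = 102502400
Total bits/sec = 102502400 * 8 = 820019200
Mbps = 820019200 / 1e6 = 820.02

820.02 Mbps


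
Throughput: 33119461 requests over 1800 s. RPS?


Formula: throughput = requests / seconds
throughput = 33119461 / 1800
throughput = 18399.7 requests/second

18399.7 requests/second


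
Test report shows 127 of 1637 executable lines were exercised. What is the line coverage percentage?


Coverage = covered / total * 100
Coverage = 127 / 1637 * 100
Coverage = 7.76%

7.76%


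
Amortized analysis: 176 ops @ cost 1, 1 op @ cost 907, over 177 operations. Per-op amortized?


Formula: Amortized cost = Total cost / Operations
Total cost = (176 * 1) + (1 * 907)
Total cost = 176 + 907 = 1083
Amortized = 1083 / 177 = 6.1186

6.1186


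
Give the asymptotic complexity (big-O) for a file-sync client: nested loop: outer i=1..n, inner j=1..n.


Reasoning: n iterations times n iterations
Complexity: O(n^2)

O(n^2)


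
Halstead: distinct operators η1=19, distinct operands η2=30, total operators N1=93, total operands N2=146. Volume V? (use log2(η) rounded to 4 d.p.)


Formula: V = N * log2(η), where N = N1 + N2 and η = η1 + η2
η = 19 + 30 = 49
N = 93 + 146 = 239
log2(49) ≈ 5.6147
V = 239 * 5.6147 = 1341.91

1341.91


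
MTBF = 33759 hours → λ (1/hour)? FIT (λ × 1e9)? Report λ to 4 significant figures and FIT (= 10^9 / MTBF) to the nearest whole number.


Formula: λ = 1 / MTBF; FIT = λ × 1e9 = 1e9 / MTBF
λ = 1 / 33759 ≈ 2.962e-05 failures/hour
FIT = 1e9 / 33759 ≈ 29622 failures per 1e9 hours (nearest whole number)

λ = 2.962e-05 /h, FIT = 29622


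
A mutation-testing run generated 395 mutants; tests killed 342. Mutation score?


Mutation score = killed / total * 100
Mutation score = 342 / 395 * 100
Mutation score = 86.58%

86.58%


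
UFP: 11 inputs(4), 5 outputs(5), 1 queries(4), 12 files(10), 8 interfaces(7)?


UFP = EI*4 + EO*5 + EQ*4 + ILF*10 + EIF*7
UFP = 11*4 + 5*5 + 1*4 + 12*10 + 8*7
UFP = 44 + 25 + 4 + 120 + 56
UFP = 249

249


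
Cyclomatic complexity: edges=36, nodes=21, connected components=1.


Formula: V(G) = E - N + 2P
V(G) = 36 - 21 + 2*1
V(G) = 15 + 2
V(G) = 17

17


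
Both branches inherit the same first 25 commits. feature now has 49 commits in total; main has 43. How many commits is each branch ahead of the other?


Common ancestor: commit #25
feature commits after divergence: 49 - 25 = 24
main commits after divergence: 43 - 25 = 18
feature is 24 commits ahead of main
main is 18 commits ahead of feature

feature ahead: 24, main ahead: 18


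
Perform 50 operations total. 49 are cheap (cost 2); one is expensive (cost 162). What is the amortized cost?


Formula: Amortized cost = Total cost / Operations
Total cost = (49 * 2) + (1 * 162)
Total cost = 98 + 162 = 260
Amortized = 260 / 50 = 5.2

5.2


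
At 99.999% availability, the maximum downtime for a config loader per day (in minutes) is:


Formula: allowed downtime = period * (100 - SLA) / 100
Period (day) = 1440 minutes
Unavailability fraction = (100 - 99.999) / 100
Allowed downtime = 1440 * (100 - 99.999) / 100
Allowed downtime = 0.0144 minutes

0.0144 minutes


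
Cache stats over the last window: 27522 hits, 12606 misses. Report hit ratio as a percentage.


Formula: hit rate = hits / (hits + misses) * 100
hit rate = 27522 / (27522 + 12606) * 100
hit rate = 27522 / 40128 * 100
hit rate = 68.59%

68.59%


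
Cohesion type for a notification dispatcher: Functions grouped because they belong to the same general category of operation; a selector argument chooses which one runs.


Reasoning: Grouped by category of activity, not by data or sequence
Type: Logical cohesion

Logical cohesion


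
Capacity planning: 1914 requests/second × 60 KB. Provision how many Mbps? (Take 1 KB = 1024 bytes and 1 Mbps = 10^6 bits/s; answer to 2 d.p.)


Formula: Mbps = payload_bytes * RPS * 8 / 1e6
Payload per request = 60 KB = 60 * 1024 = 61440 bytes
Total bytes/sec = 61440 * 1914 = 117596160
Total bits/sec = 117596160 * 8 = 940769280
Mbps = 940769280 / 1e6 = 940.77

940.77 Mbps


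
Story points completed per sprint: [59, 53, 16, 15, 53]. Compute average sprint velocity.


Formula: Avg velocity = Total points / Number of sprints
Points: [59, 53, 16, 15, 53]
Sum = 59 + 53 + 16 + 15 + 53 = 196
Avg velocity = 196 / 5 = 39.2 points/sprint

39.2 points/sprint


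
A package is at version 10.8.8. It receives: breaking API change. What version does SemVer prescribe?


Current: 10.8.8
Change category: 'breaking API change' → major bump
SemVer rule: major bump → increment MAJOR, reset MINOR and PATCH to 0
New: 11.0.0

11.0.0


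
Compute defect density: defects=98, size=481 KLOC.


Defect density = defects / KLOC
Defect density = 98 / 481
Defect density = 0.204 defects/KLOC

0.204 defects/KLOC


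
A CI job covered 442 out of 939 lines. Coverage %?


Coverage = covered / total * 100
Coverage = 442 / 939 * 100
Coverage = 47.07%

47.07%


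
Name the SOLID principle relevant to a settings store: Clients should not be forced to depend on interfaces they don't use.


This describes the Interface Segregation Principle (ISP)

Interface Segregation Principle (ISP)


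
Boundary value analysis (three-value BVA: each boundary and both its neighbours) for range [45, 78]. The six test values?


Range: [45, 78]
Boundaries: just below min, min, min+1, max-1, max, just above max
Values: [44, 45, 46, 77, 78, 79]

[44, 45, 46, 77, 78, 79]


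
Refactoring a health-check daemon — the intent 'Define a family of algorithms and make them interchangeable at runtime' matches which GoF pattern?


This matches the Strategy pattern

Strategy


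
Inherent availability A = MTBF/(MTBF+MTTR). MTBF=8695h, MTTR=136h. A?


Availability = MTBF / (MTBF + MTTR)
Availability = 8695 / (8695 + 136)
Availability = 8695 / 8831
Availability = 98.46%

98.46%


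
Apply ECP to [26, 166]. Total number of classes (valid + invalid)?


Valid range: [26, 166]
Class 1: x < 26 — invalid
Class 2: 26 ≤ x ≤ 166 — valid
Class 3: x > 166 — invalid
Total equivalence classes: 3

3 equivalence classes


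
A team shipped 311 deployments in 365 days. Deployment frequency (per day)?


Formula: deployments per day = releases / days
= 311 / 365
= 0.852 deploys/day
(equivalently, 5.96 deploys/week)

0.852 deploys/day


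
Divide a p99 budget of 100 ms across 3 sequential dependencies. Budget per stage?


Formula: per_stage = total_budget / stages
per_stage = 100 / 3
per_stage = 33.33 ms

33.33 ms


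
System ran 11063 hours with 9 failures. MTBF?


Formula: MTBF = Total operating time / Number of failures
MTBF = 11063 / 9
MTBF = 1229.22 hours

1229.22 hours


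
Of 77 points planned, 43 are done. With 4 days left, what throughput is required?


Formula: Required rate = Remaining points / Days left
Remaining = 77 - 43 = 34 points
Required rate = 34 / 4 = 8.5 points/day

8.5 points/day
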